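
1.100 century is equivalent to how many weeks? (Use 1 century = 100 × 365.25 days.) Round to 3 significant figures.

5740 wk

1 century = 5217.86 wk.
1.100 × 5217.86 ≈ 5740 wk.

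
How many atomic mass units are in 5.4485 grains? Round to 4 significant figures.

2.126e+23 u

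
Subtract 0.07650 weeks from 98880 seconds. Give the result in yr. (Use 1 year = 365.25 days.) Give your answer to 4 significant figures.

0.001667 years

98880 s = 0.00313332 yr and 0.07650 wk = 0.00146612 yr.
0.00313332 − 0.00146612 ≈ 0.001667 yr.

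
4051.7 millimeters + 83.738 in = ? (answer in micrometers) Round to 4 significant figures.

4051.7 mm = 4.05170e+6 μm and 83.738 in = 2.12695e+6 μm.
4.05170e+6 + 2.12695e+6 ≈ 6.179e+6 μm.

6.179e+6 μm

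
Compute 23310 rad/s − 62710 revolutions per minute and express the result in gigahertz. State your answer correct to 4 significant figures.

2.665e-6 GHz

23310 rad/s = 3.70990e-6 GHz and 62710 rpm = 1.04517e-6 GHz.
3.70990e-6 − 1.04517e-6 ≈ 2.665e-6 GHz.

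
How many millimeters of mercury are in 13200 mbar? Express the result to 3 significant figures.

1 millibar = 0.750062 millimeters of mercury.
So 13200 × 0.750062 ≈ 9900 mmHg.

9900 millimeters of mercury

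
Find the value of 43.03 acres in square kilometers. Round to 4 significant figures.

0.1741 km²

1 acre = 0.00404686 km².
Thus 43.03 × 0.00404686 ≈ 0.1741 km².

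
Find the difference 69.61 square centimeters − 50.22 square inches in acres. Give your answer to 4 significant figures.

-6.286 × 10^-6 acre

69.61 cm² = 1.72010 × 10^-6 acre and 50.22 in² = 8.00620 × 10^-6 acre.
1.72010 × 10^-6 − 8.00620 × 10^-6 ≈ -6.286 × 10^-6 acre.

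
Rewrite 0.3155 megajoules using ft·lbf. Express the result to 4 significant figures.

232700 foot-pounds

1 megajoule = 737562 foot-pounds.
Then 0.3155 × 737562 ≈ 232700 ft·lbf.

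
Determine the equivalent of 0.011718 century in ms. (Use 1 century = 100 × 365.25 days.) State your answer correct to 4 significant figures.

1 century = 3.15576 × 10^12 ms.
So 0.011718 × 3.15576 × 10^12 ≈ 3.698 × 10^10 ms.

3.698 × 10^10 ms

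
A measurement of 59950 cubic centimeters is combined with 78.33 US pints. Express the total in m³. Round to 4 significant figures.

59950 cm³ = 0.0599500 m³ and 78.33 US pt = 0.0370639 m³.
0.0599500 + 0.0370639 ≈ 0.09701 m³.

0.09701 m³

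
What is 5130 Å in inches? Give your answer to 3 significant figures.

2.02e-5 in

1 angstrom = 3.93701e-9 inches.
Thus 5130 × 3.93701e-9 ≈ 2.02e-5 in.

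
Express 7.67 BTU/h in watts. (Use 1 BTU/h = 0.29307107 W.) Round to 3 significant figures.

2.25 W

1 BTU/h = 0.293071 W.
Then 7.67 × 0.293071 ≈ 2.25 W.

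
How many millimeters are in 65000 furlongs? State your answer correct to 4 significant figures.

1.308 × 10^10 mm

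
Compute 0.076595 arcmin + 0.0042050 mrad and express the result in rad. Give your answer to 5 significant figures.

2.6486e-5 rad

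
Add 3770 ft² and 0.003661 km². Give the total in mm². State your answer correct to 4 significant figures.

4.011 × 10^9 square millimeters

3770 ft² = 3.50244 × 10^8 mm² and 0.003661 km² = 3.66100 × 10^9 mm².
3.50244 × 10^8 + 3.66100 × 10^9 ≈ 4.011 × 10^9 mm².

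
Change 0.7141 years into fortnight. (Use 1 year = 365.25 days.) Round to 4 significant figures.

18.63 fortnights

1 year = 26.0893 fortnight.
Thus 0.7141 × 26.0893 ≈ 18.63 fortnight.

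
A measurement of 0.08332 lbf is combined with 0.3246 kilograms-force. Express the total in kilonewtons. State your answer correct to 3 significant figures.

0.00355 kilonewtons

0.08332 lbf = 0.000370626 kN and 0.3246 kgf = 0.00318324 kN.
0.000370626 + 0.00318324 ≈ 0.00355 kN.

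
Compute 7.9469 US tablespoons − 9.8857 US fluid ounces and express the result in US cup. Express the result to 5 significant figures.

7.9469 US tbsp = 0.496681 US cup and 9.8857 US fl oz = 1.23571 US cup.
0.496681 − 1.23571 ≈ -0.73903 US cup.

-0.73903 US cup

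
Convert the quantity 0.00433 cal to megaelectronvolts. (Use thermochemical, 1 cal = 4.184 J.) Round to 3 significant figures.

1.13e+11 megaelectronvolts

1 cal = 2.61145e+13 megaelectronvolts.
So 0.00433 × 2.61145e+13 ≈ 1.13e+11 MeV.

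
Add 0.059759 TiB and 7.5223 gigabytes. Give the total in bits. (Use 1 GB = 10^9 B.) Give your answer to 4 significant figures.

0.059759 TiB = 5.25646 × 10^11 bit and 7.5223 GB = 6.01784 × 10^10 bit.
5.25646 × 10^11 + 6.01784 × 10^10 ≈ 5.858 × 10^11 bit.

5.858 × 10^11 bits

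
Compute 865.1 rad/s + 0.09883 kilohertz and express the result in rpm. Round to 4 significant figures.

865.1 rad/s = 8261.10 rpm and 0.09883 kHz = 5929.80 rpm.
8261.10 + 5929.80 ≈ 14190 rpm.

14190 revolutions per minute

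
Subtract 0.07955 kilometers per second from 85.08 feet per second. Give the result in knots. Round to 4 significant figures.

85.08 ft/s = 50.4085 kn and 0.07955 km/s = 154.633 kn.
50.4085 − 154.633 ≈ -104.2 kn.

-104.2 kn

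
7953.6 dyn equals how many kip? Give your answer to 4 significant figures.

1.788e-5 kip

1 dyn = 2.24809e-9 kip.
So 7953.6 × 2.24809e-9 ≈ 1.788e-5 kip.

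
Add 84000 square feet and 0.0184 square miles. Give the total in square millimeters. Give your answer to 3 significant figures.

5.55 × 10^10 square millimeters

84000 ft² = 7.80386 × 10^9 mm² and 0.0184 mi² = 4.76558 × 10^10 mm².
7.80386 × 10^9 + 4.76558 × 10^10 ≈ 5.55 × 10^10 mm².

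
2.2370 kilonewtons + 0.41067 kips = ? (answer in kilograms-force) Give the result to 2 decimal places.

414.39 kgf

2.2370 kN = 228.111 kgf and 0.41067 kip = 186.277 kgf.
228.111 + 186.277 ≈ 414.39 kgf.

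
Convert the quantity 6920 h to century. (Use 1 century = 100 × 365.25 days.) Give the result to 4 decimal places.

0.0079 centuries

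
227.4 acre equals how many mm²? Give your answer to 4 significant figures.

1 acre = 4.04686 × 10^9 mm².
So 227.4 × 4.04686 × 10^9 ≈ 9.203 × 10^11 mm².

9.203 × 10^11 square millimeters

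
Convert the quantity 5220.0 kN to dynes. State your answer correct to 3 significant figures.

5.22e+11 dynes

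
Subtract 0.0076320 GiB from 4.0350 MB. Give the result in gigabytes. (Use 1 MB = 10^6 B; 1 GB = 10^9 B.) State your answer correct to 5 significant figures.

4.0350 MB = 0.00403500 GB and 0.0076320 GiB = 0.00819480 GB.
0.00403500 − 0.00819480 ≈ -0.0041598 GB.

-0.0041598 GB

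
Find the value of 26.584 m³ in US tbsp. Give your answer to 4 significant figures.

1.798 × 10^6 US tbsp

1 m³ = 67628.0 US tbsp.
Thus 26.584 × 67628.0 ≈ 1.798 × 10^6 US tbsp.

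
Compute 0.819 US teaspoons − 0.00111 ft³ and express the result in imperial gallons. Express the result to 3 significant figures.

0.819 US tsp = 0.000887969 imp gal and 0.00111 ft³ = 0.00691401 imp gal.
0.000887969 − 0.00691401 ≈ -0.00603 imp gal.

-0.00603 imp gal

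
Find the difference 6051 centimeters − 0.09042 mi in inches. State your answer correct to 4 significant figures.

-3347 in

6051 cm = 2382.28 in and 0.09042 mi = 5729.01 in.
2382.28 − 5729.01 ≈ -3347 in.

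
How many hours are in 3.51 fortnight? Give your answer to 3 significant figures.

1180 hours

1 fortnight = 336.000 hours.
Thus 3.51 × 336.000 ≈ 1180 h.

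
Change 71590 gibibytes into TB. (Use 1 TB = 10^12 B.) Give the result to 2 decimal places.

1 gibibyte = 0.00107374 TB.
So 71590 × 0.00107374 ≈ 76.87 TB.

76.87 TB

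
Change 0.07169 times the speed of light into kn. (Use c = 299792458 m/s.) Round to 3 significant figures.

4.18 × 10^7 kn

1 speed of light = 5.82750 × 10^8 kn.
Then 0.07169 × 5.82750 × 10^8 ≈ 4.18 × 10^7 kn.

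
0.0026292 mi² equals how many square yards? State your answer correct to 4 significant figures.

1 mi² = 3.09760e+6 yd².
Thus 0.0026292 × 3.09760e+6 ≈ 8144 yd².

8144 yd²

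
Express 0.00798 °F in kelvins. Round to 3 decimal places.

255.377 K

K = (°F + 459.67) × 5/9.
Applying the formula gives 255.377 K.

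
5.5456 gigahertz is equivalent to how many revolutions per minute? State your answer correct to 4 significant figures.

3.327 × 10^11 rpm

1 GHz = 6.00000 × 10^10 rpm.
Then 5.5456 × 6.00000 × 10^10 ≈ 3.327 × 10^11 rpm.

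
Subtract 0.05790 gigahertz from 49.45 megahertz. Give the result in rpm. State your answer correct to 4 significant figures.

49.45 MHz = 2.96700 × 10^9 rpm and 0.05790 GHz = 3.47400 × 10^9 rpm.
2.96700 × 10^9 − 3.47400 × 10^9 ≈ -5.070 × 10^8 rpm.

-5.070 × 10^8 revolutions per minute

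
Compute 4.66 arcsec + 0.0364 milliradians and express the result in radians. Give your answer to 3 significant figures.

4.66 arcsec = 2.25923 × 10^-5 rad and 0.0364 mrad = 3.64000 × 10^-5 rad.
2.25923 × 10^-5 + 3.64000 × 10^-5 ≈ 5.90 × 10^-5 rad.

5.90 × 10^-5 rad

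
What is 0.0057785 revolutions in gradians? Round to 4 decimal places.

2.3114 grad

1 rev = 400.000 gradians.
So 0.0057785 × 400.000 ≈ 2.3114 grad.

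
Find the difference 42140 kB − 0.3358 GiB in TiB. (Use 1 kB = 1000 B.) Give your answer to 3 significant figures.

-0.000290 tebibytes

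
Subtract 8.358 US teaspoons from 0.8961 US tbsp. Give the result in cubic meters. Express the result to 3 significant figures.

-2.79 × 10^-5 cubic meters

0.8961 US tbsp = 1.32504 × 10^-5 m³ and 8.358 US tsp = 4.11959 × 10^-5 m³.
1.32504 × 10^-5 − 4.11959 × 10^-5 ≈ -2.79 × 10^-5 m³.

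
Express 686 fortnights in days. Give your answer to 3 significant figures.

9600 days

1 fortnight = 14.0000 d.
Thus 686 × 14.0000 ≈ 9600 d.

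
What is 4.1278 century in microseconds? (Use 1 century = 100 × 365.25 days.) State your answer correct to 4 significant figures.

1 century = 3.15576e+15 μs.
4.1278 × 3.15576e+15 ≈ 1.303e+16 μs.

1.303e+16 μs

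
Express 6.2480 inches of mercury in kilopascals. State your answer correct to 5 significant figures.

21.158 kilopascals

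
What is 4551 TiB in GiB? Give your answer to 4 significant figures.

4.660 × 10^6 GiB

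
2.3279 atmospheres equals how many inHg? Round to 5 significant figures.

69.654 inHg

1 atmosphere = 29.9213 inches of mercury.
2.3279 × 29.9213 ≈ 69.654 inHg.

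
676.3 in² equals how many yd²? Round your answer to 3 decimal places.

1 square inch = 0.000771605 yd².
Then 676.3 × 0.000771605 ≈ 0.522 yd².

0.522 yd²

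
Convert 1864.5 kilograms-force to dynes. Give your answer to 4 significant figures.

1.828e+9 dynes

1 kilogram-force = 980665 dyn.
1864.5 × 980665 ≈ 1.828e+9 dyn.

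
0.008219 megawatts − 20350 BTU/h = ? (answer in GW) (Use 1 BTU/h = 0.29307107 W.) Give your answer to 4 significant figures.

2.255 × 10^-6 gigawatts

0.008219 MW = 8.21900 × 10^-6 GW and 20350 BTU/h = 5.96400 × 10^-6 GW.
8.21900 × 10^-6 − 5.96400 × 10^-6 ≈ 2.255 × 10^-6 GW.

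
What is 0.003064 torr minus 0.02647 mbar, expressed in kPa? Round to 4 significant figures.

-0.002239 kPa

0.003064 torr = 0.0004084997 kPa and 0.02647 mbar = 0.002647000 kPa.
0.0004084997 − 0.002647000 ≈ -0.002239 kPa.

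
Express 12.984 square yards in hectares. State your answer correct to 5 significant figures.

0.0010856 ha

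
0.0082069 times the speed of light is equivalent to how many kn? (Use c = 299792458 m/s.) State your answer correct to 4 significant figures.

4.783e+6 knots

1 c = 5.82750e+8 knots.
So 0.0082069 × 5.82750e+8 ≈ 4.783e+6 kn.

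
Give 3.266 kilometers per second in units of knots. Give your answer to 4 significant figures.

6349 kn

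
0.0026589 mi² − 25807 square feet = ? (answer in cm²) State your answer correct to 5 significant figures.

0.0026589 mi² = 6.88652 × 10^7 cm² and 25807 ft² = 2.39755 × 10^7 cm².
6.88652 × 10^7 − 2.39755 × 10^7 ≈ 4.4890 × 10^7 cm².

4.4890 × 10^7 cm²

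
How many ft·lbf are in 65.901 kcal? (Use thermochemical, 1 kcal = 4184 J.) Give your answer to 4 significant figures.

203400 foot-pounds

1 kilocalorie = 3085.96 ft·lbf.
65.901 × 3085.96 ≈ 203400 ft·lbf.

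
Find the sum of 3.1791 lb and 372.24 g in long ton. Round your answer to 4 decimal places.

3.1791 lb = 0.00141924 long ton and 372.24 g = 0.000366361 long ton.
0.00141924 + 0.000366361 ≈ 0.0018 long ton.

0.0018 long ton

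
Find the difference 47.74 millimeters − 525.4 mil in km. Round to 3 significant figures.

3.44e-5 kilometers

47.74 mm = 4.77400e-5 km and 525.4 mil = 1.33452e-5 km.
4.77400e-5 − 1.33452e-5 ≈ 3.44e-5 km.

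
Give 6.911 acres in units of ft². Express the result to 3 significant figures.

301000 ft²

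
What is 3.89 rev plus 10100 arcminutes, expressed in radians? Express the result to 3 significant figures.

3.89 rev = 24.4416 rad and 10100 arcmin = 2.93797 rad.
24.4416 + 2.93797 ≈ 27.4 rad.

27.4 rad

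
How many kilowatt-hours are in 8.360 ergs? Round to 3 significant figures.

2.32 × 10^-13 kilowatt-hours

1 erg = 2.77778 × 10^-14 kilowatt-hours.
So 8.360 × 2.77778 × 10^-14 ≈ 2.32 × 10^-13 kWh.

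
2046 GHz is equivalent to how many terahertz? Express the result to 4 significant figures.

2.046 terahertz

1 gigahertz = 0.00100000 THz.
Then 2046 × 0.00100000 ≈ 2.046 THz.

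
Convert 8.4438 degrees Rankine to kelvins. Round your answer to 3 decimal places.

4.691 kelvins

°R = K × 9/5.
Applying the formula gives 4.691 K.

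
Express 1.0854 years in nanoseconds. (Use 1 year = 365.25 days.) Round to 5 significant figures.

1 yr = 3.15576e+16 nanoseconds.
Thus 1.0854 × 3.15576e+16 ≈ 3.4253e+16 ns.

3.4253e+16 ns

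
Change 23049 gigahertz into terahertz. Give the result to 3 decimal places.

1 gigahertz = 0.00100000 terahertz.
23049 × 0.00100000 ≈ 23.049 THz.

23.049 THz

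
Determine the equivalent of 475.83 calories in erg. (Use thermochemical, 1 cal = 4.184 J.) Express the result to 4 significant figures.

1 cal = 4.18400 × 10^7 ergs.
So 475.83 × 4.18400 × 10^7 ≈ 1.991 × 10^10 erg.

1.991 × 10^10 erg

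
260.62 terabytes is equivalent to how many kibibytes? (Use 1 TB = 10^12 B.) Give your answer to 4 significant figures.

2.545e+11 KiB

1 TB = 9.765625e+8 kibibytes.
Then 260.62 × 9.765625e+8 ≈ 2.545e+11 KiB.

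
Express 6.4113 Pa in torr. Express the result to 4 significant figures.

1 Pa = 0.00750062 torr.
Thus 6.4113 × 0.00750062 ≈ 0.04809 torr.

0.04809 torr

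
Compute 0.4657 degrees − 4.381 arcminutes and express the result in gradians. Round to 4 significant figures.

0.4657 ° = 0.517444 grad and 4.381 arcmin = 0.0811296 grad.
0.517444 − 0.0811296 ≈ 0.4363 grad.

0.4363 gradians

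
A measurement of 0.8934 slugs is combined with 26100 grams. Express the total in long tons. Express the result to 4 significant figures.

0.03852 long ton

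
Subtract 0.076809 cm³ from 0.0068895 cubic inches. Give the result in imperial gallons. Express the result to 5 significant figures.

7.9386e-6 imp gal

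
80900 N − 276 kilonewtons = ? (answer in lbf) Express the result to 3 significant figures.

-43900 pounds-force

80900 N = 18187.0 lbf and 276 kN = 62047.3 lbf.
18187.0 − 62047.3 ≈ -43900 lbf.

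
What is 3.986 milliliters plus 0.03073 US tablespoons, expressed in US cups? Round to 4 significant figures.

0.01877 US cup

3.986 mL = 0.01684784 US cup and 0.03073 US tbsp = 0.001920625 US cup.
0.01684784 + 0.001920625 ≈ 0.01877 US cup.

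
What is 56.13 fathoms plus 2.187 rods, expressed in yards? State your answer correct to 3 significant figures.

56.13 fathom = 112.260 yd and 2.187 rod = 12.0285 yd.
112.260 + 12.0285 ≈ 124 yd.

124 yards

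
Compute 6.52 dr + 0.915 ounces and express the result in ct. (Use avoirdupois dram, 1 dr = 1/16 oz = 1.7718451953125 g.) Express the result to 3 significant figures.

187 ct

6.52 dr = 57.7622 ct and 0.915 oz = 129.699 ct.
57.7622 + 129.699 ≈ 187 ct.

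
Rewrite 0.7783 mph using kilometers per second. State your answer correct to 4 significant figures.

0.0003479 kilometers per second

1 mile per hour = 0.000447040 km/s.
Thus 0.7783 × 0.000447040 ≈ 0.0003479 km/s.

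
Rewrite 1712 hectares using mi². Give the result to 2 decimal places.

1 ha = 0.00386102 mi².
So 1712 × 0.00386102 ≈ 6.61 mi².

6.61 mi²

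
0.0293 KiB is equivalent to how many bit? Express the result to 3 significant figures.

1 KiB = 8192.00 bit.
Then 0.0293 × 8192.00 ≈ 240 bit.

240 bit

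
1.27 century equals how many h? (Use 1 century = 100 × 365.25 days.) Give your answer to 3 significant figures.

1.11 × 10^6 h

1 century = 876600 h.
Thus 1.27 × 876600 ≈ 1.11 × 10^6 h.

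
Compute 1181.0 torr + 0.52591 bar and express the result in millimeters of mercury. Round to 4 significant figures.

1575 millimeters of mercury

1181.0 torr = 1181.00 mmHg and 0.52591 bar = 394.465 mmHg.
1181.00 + 394.465 ≈ 1575 mmHg.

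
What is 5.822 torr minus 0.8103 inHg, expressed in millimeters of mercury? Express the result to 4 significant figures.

-14.76 mmHg

5.822 torr = 5.82200 mmHg and 0.8103 inHg = 20.5816 mmHg.
5.82200 − 20.5816 ≈ -14.76 mmHg.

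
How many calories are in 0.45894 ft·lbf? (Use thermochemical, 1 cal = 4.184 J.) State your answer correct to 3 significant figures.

0.149 cal

1 foot-pound = 0.324048 cal.
Then 0.45894 × 0.324048 ≈ 0.149 cal.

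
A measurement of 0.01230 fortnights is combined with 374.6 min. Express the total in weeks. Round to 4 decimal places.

0.01230 fortnight = 0.0246000 wk and 374.6 min = 0.0371627 wk.
0.0246000 + 0.0371627 ≈ 0.0618 wk.

0.0618 wk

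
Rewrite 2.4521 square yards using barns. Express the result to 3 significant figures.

1 yd² = 8.36127 × 10^27 barn.
2.4521 × 8.36127 × 10^27 ≈ 2.05 × 10^28 barn.

2.05 × 10^28 barn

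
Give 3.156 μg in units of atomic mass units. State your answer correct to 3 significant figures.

1.90e+18 u

1 microgram = 6.02214e+17 atomic mass units.
Thus 3.156 × 6.02214e+17 ≈ 1.90e+18 u.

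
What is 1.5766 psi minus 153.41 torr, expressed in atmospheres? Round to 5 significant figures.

-0.094574 atm

1.5766 psi = 0.107281 atm and 153.41 torr = 0.201855 atm.
0.107281 − 0.201855 ≈ -0.094574 atm.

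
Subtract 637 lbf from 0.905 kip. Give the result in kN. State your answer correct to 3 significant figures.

1.19 kilonewtons

0.905 kip = 4.02564 kN and 637 lbf = 2.83352 kN.
4.02564 − 2.83352 ≈ 1.19 kN.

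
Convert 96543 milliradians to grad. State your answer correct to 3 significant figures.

1 milliradian = 0.0636620 grad.
96543 × 0.0636620 ≈ 6150 grad.

6150 gradians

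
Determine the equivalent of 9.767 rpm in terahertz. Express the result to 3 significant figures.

1 revolution per minute = 1.66667 × 10^-14 THz.
9.767 × 1.66667 × 10^-14 ≈ 1.63 × 10^-13 THz.

1.63 × 10^-13 terahertz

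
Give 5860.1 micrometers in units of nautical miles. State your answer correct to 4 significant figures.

3.164 × 10^-6 nautical miles

1 μm = 5.39957 × 10^-10 nmi.
So 5860.1 × 5.39957 × 10^-10 ≈ 3.164 × 10^-6 nmi.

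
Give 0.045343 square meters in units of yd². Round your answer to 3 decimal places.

0.054 yd²

1 m² = 1.19599 yd².
0.045343 × 1.19599 ≈ 0.054 yd².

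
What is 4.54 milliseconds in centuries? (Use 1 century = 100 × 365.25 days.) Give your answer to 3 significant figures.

1 ms = 3.16881e-13 century.
Thus 4.54 × 3.16881e-13 ≈ 1.44e-12 century.

1.44e-12 centuries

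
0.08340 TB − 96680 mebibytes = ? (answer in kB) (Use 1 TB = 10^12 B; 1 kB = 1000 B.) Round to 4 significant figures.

0.08340 TB = 8.34000e+7 kB and 96680 MiB = 1.01376e+8 kB.
8.34000e+7 − 1.01376e+8 ≈ -1.798e+7 kB.

-1.798e+7 kB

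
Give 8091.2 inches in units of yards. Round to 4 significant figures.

224.8 yards

1 inch = 0.0277778 yards.
Then 8091.2 × 0.0277778 ≈ 224.8 yd.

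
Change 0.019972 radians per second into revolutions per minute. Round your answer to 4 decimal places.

1 radian per second = 9.54930 revolutions per minute.
Then 0.019972 × 9.54930 ≈ 0.1907 rpm.

0.1907 revolutions per minute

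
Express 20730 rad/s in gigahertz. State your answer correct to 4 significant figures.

1 radian per second = 1.59155e-10 GHz.
So 20730 × 1.59155e-10 ≈ 3.299e-6 GHz.

3.299e-6 GHz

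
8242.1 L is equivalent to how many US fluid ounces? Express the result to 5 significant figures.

278700 US fl oz

1 L = 33.8140 US fl oz.
Thus 8242.1 × 33.8140 ≈ 278700 US fl oz.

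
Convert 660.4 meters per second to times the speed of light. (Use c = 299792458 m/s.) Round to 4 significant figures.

1 meter per second = 3.33564e-9 c.
Then 660.4 × 3.33564e-9 ≈ 2.203e-6 c.

2.203e-6 c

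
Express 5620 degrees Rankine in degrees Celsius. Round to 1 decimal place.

2849.1 degrees Celsius

°R = (°C + 273.15) × 9/5.
Applying the formula gives 2849.1 °C.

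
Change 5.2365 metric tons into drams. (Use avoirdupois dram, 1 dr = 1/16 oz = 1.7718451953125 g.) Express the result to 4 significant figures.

2.955 × 10^6 drams

1 t = 564383 dr.
5.2365 × 564383 ≈ 2.955 × 10^6 dr.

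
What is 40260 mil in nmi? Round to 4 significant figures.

0.0005522 nautical miles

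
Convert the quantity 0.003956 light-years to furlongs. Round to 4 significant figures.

1 ly = 4.70290 × 10^13 furlongs.
So 0.003956 × 4.70290 × 10^13 ≈ 1.860 × 10^11 furlong.

1.860 × 10^11 furlongs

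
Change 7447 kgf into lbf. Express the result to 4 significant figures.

1 kilogram-force = 2.20462 lbf.
Thus 7447 × 2.20462 ≈ 16420 lbf.

16420 pounds-force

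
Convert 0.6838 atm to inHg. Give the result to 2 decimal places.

1 atm = 29.9213 inches of mercury.
0.6838 × 29.9213 ≈ 20.46 inHg.

20.46 inHg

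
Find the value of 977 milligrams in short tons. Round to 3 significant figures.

1.08e-6 short ton

1 mg = 1.10231e-9 short tons.
Then 977 × 1.10231e-9 ≈ 1.08e-6 short ton.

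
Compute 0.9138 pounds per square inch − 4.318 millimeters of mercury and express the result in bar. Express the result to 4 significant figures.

0.05725 bar

0.9138 psi = 0.0630043 bar and 4.318 mmHg = 0.00575686 bar.
0.0630043 − 0.00575686 ≈ 0.05725 bar.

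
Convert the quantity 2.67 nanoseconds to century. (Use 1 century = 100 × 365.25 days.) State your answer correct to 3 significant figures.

8.46e-19 century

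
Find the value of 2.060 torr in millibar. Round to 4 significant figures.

2.746 mbar

1 torr = 1.33322 mbar.
Then 2.060 × 1.33322 ≈ 2.746 mbar.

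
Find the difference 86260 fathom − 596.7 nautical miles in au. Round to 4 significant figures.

-6.333e-6 au

86260 fathom = 1.05451e-6 au and 596.7 nmi = 7.38706e-6 au.
1.05451e-6 − 7.38706e-6 ≈ -6.333e-6 au.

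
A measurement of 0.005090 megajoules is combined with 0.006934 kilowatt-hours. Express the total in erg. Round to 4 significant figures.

3.005 × 10^11 erg

0.005090 MJ = 5.09000 × 10^10 erg and 0.006934 kWh = 2.49624 × 10^11 erg.
5.09000 × 10^10 + 2.49624 × 10^11 ≈ 3.005 × 10^11 erg.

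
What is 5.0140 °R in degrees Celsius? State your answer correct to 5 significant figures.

-270.36 °C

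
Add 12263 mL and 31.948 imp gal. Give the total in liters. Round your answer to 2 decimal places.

12263 mL = 12.2630 L and 31.948 imp gal = 145.238 L.
12.2630 + 145.238 ≈ 157.50 L.

157.50 L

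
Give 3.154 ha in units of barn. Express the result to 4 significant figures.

3.154e+32 barn

1 ha = 1.00000e+32 barn.
Then 3.154 × 1.00000e+32 ≈ 3.154e+32 barn.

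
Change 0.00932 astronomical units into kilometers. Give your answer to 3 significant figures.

1 astronomical unit = 1.49598 × 10^8 kilometers.
Thus 0.00932 × 1.49598 × 10^8 ≈ 1.39 × 10^6 km.

1.39 × 10^6 kilometers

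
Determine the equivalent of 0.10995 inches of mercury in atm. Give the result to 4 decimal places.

0.0037 atm

1 inch of mercury = 0.0334211 atm.
Then 0.10995 × 0.0334211 ≈ 0.0037 atm.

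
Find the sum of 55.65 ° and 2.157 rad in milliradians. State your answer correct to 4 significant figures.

3128 mrad

55.65 ° = 971.276 mrad and 2.157 rad = 2157.00 mrad.
971.276 + 2157.00 ≈ 3128 mrad.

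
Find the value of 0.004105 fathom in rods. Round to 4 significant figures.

1 fathom = 0.363636 rods.
0.004105 × 0.363636 ≈ 0.001493 rod.

0.001493 rod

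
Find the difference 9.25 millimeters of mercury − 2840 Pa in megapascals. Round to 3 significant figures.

-0.00161 megapascals

9.25 mmHg = 0.00123323 MPa and 2840 Pa = 0.00284000 MPa.
0.00123323 − 0.00284000 ≈ -0.00161 MPa.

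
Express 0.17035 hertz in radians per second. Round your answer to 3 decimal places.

1.070 radians per second

1 hertz = 6.28319 rad/s.
0.17035 × 6.28319 ≈ 1.070 rad/s.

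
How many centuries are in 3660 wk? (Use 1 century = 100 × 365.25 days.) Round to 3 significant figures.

0.701 centuries

1 week = 0.000191650 centuries.
3660 × 0.000191650 ≈ 0.701 century.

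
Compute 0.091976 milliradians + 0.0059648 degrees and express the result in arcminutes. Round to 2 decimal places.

0.67 arcminutes

0.091976 mrad = 0.316190 arcmin and 0.0059648 ° = 0.357888 arcmin.
0.316190 + 0.357888 ≈ 0.67 arcmin.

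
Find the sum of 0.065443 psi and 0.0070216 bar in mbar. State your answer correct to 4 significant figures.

11.53 mbar

0.065443 psi = 4.51214 mbar and 0.0070216 bar = 7.02160 mbar.
4.51214 + 7.02160 ≈ 11.53 mbar.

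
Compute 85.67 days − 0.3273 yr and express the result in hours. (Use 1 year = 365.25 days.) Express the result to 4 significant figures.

-813.0 hours

85.67 d = 2056.08 h and 0.3273 yr = 2869.11 h.
2056.08 − 2869.11 ≈ -813.0 h.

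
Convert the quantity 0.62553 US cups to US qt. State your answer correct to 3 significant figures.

1 US cup = 0.250000 US qt.
Thus 0.62553 × 0.250000 ≈ 0.156 US qt.

0.156 US qt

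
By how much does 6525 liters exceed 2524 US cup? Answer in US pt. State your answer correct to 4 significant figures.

12530 US pt

6525 L = 13789.8 US pt and 2524 US cup = 1262.00 US pt.
13789.8 − 1262.00 ≈ 12530 US pt.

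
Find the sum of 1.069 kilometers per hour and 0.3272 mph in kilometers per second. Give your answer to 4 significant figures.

1.069 km/h = 0.000296944 km/s and 0.3272 mph = 0.000146271 km/s.
0.000296944 + 0.000146271 ≈ 0.0004432 km/s.

0.0004432 km/s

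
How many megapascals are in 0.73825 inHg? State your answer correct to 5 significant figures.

1 inch of mercury = 0.00338639 MPa.
So 0.73825 × 0.00338639 ≈ 0.0025000 MPa.

0.0025000 megapascals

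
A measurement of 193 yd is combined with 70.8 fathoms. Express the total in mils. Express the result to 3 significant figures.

193 yd = 6.94800 × 10^6 mil and 70.8 fathom = 5.09760 × 10^6 mil.
6.94800 × 10^6 + 5.09760 × 10^6 ≈ 1.20 × 10^7 mil.

1.20 × 10^7 mil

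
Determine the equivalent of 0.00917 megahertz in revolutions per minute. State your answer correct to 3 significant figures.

1 megahertz = 6.00000e+7 rpm.
So 0.00917 × 6.00000e+7 ≈ 550000 rpm.

550000 revolutions per minute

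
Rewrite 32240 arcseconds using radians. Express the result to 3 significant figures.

0.156 rad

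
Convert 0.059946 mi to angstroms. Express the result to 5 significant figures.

9.6474 × 10^11 angstroms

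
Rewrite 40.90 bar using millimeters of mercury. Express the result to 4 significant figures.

30680 mmHg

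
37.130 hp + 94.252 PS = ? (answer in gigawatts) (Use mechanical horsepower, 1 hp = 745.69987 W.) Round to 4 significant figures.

37.130 hp = 2.76878 × 10^-5 GW and 94.252 PS = 6.93222 × 10^-5 GW.
2.76878 × 10^-5 + 6.93222 × 10^-5 ≈ 9.701 × 10^-5 GW.

9.701 × 10^-5 GW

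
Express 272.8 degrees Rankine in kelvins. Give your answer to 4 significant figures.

151.6 kelvins

°R = K × 9/5.
Applying the formula gives 151.6 K.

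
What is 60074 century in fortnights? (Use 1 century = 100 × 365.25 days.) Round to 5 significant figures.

1.5673 × 10^8 fortnights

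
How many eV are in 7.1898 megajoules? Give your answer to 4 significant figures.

4.488 × 10^25 electronvolts

1 MJ = 6.24151 × 10^24 eV.
Thus 7.1898 × 6.24151 × 10^24 ≈ 4.488 × 10^25 eV.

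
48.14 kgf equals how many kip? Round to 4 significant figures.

1 kilogram-force = 0.00220462 kips.
48.14 × 0.00220462 ≈ 0.1061 kip.

0.1061 kips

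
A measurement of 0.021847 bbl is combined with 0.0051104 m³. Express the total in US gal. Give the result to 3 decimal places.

0.021847 bbl = 0.917574 US gal and 0.0051104 m³ = 1.35002 US gal.
0.917574 + 1.35002 ≈ 2.268 US gal.

2.268 US gallons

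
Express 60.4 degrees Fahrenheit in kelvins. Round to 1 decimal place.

288.9 K

K = (°F + 459.67) × 5/9.
Applying the formula gives 288.9 K.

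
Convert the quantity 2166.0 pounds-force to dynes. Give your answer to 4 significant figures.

1 lbf = 444822 dyn.
2166.0 × 444822 ≈ 9.635 × 10^8 dyn.

9.635 × 10^8 dynes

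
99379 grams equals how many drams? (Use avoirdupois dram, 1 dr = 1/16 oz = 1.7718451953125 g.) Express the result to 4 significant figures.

1 g = 0.564383 dr.
So 99379 × 0.564383 ≈ 56090 dr.

56090 drams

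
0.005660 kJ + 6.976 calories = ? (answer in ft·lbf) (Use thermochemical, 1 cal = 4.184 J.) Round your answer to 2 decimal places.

0.005660 kJ = 4.17460 ft·lbf and 6.976 cal = 21.5277 ft·lbf.
4.17460 + 21.5277 ≈ 25.70 ft·lbf.

25.70 ft·lbf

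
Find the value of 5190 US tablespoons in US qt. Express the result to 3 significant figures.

81.1 US qt

1 US tbsp = 0.0156250 US quarts.
So 5190 × 0.0156250 ≈ 81.1 US qt.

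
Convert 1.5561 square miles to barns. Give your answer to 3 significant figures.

1 square mile = 2.58999 × 10^34 barn.
Thus 1.5561 × 2.58999 × 10^34 ≈ 4.03 × 10^34 barn.

4.03 × 10^34 barn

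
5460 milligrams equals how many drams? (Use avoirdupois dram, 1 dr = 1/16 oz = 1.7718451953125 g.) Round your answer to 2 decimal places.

3.08 dr

1 milligram = 0.000564383 dr.
Thus 5460 × 0.000564383 ≈ 3.08 dr.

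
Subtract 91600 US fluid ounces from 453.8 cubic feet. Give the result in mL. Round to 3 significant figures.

1.01e+7 milliliters

453.8 ft³ = 1.28502e+7 mL and 91600 US fl oz = 2.70894e+6 mL.
1.28502e+7 − 2.70894e+6 ≈ 1.01e+7 mL.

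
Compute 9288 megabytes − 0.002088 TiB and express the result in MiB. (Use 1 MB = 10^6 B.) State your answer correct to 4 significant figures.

6668 mebibytes

9288 MB = 8857.73 MiB and 0.002088 TiB = 2189.43 MiB.
8857.73 − 2189.43 ≈ 6668 MiB.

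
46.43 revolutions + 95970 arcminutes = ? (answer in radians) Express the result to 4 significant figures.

319.6 radians

46.43 rev = 291.728 rad and 95970 arcmin = 27.9165 rad.
291.728 + 27.9165 ≈ 319.6 rad.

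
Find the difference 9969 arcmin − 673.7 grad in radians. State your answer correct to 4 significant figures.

9969 arcmin = 2.89986 rad and 673.7 grad = 10.5825 rad.
2.89986 − 10.5825 ≈ -7.683 rad.

-7.683 rad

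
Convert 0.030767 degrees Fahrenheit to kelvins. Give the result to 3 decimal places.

K = (°F + 459.67) × 5/9.
Applying the formula gives 255.389 K.

255.389 kelvins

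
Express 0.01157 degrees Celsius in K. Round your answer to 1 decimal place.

273.2 kelvins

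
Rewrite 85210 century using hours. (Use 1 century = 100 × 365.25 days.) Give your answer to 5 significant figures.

7.4695 × 10^10 h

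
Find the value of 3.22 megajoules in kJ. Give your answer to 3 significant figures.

1 MJ = 1000.00 kilojoules.
So 3.22 × 1000.00 ≈ 3220 kJ.

3220 kilojoules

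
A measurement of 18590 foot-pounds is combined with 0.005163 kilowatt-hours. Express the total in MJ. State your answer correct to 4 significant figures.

18590 ft·lbf = 0.0252047 MJ and 0.005163 kWh = 0.0185868 MJ.
0.0252047 + 0.0185868 ≈ 0.04379 MJ.

0.04379 MJ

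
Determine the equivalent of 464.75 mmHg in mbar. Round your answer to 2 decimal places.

619.62 mbar

1 mmHg = 1.333224 millibar.
Then 464.75 × 1.333224 ≈ 619.62 mbar.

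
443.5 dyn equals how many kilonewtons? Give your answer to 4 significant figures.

4.435 × 10^-6 kN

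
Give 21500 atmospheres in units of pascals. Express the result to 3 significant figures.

1 atm = 101325 Pa.
So 21500 × 101325 ≈ 2.18 × 10^9 Pa.

2.18 × 10^9 Pa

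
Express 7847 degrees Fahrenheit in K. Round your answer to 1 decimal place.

4614.8 K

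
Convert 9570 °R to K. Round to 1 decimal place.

5316.7 K

°R = K × 9/5.
Applying the formula gives 5316.7 K.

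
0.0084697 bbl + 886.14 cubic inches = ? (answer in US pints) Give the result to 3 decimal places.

33.535 US pt

0.0084697 bbl = 2.84582 US pt and 886.14 in³ = 30.6888 US pt.
2.84582 + 30.6888 ≈ 33.535 US pt.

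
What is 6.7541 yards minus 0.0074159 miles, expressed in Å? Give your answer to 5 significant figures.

6.7541 yd = 6.175949 × 10^10 Å and 0.0074159 mi = 1.193473 × 10^11 Å.
6.175949 × 10^10 − 1.193473 × 10^11 ≈ -5.7588 × 10^10 Å.

-5.7588 × 10^10 Å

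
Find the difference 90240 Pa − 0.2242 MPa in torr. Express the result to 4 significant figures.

-1005 torr

90240 Pa = 676.856 torr and 0.2242 MPa = 1681.64 torr.
676.856 − 1681.64 ≈ -1005 torr.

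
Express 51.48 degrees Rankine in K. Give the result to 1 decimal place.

°R = K × 9/5.
Applying the formula gives 28.6 K.

28.6 K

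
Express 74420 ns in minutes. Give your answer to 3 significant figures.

1 ns = 1.66667e-11 min.
Thus 74420 × 1.66667e-11 ≈ 1.24e-6 min.

1.24e-6 min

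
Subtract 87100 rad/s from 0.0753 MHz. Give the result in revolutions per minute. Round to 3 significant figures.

0.0753 MHz = 4.51800e+6 rpm and 87100 rad/s = 831744 rpm.
4.51800e+6 − 831744 ≈ 3.69e+6 rpm.

3.69e+6 revolutions per minute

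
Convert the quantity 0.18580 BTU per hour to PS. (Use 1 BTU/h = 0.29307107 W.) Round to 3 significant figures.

1 BTU per hour = 0.000398466 PS.
Thus 0.18580 × 0.000398466 ≈ 7.40 × 10^-5 PS.

7.40 × 10^-5 PS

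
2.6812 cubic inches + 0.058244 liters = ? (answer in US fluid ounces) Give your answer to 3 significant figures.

2.6812 in³ = 1.48569 US fl oz and 0.058244 L = 1.96946 US fl oz.
1.48569 + 1.96946 ≈ 3.46 US fl oz.

3.46 US fl oz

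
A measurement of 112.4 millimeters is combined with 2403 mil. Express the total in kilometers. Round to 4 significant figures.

0.0001734 kilometers

112.4 mm = 0.000112400 km and 2403 mil = 6.10362e-5 km.
0.000112400 + 6.10362e-5 ≈ 0.0001734 km.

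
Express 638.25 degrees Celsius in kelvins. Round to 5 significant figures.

911.40 K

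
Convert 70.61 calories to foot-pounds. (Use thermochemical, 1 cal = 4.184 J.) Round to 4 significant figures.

217.9 ft·lbf

1 calorie = 3.08596 foot-pounds.
Then 70.61 × 3.08596 ≈ 217.9 ft·lbf.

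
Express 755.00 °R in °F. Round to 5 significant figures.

°R = °F + 459.67.
Applying the formula gives 295.33 °F.

295.33 °F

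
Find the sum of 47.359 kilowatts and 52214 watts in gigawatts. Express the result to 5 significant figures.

9.9573 × 10^-5 gigawatts

47.359 kW = 4.73590 × 10^-5 GW and 52214 W = 5.22140 × 10^-5 GW.
4.73590 × 10^-5 + 5.22140 × 10^-5 ≈ 9.9573 × 10^-5 GW.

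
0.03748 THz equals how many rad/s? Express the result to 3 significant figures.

2.35 × 10^11 rad/s

1 THz = 6.28319 × 10^12 rad/s.
Then 0.03748 × 6.28319 × 10^12 ≈ 2.35 × 10^11 rad/s.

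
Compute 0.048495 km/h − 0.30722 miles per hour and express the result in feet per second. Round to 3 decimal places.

-0.406 ft/s

0.048495 km/h = 0.0441956 ft/s and 0.30722 mph = 0.450589 ft/s.
0.0441956 − 0.450589 ≈ -0.406 ft/s.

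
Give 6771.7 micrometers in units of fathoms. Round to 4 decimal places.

1 micrometer = 5.46807 × 10^-7 fathoms.
Thus 6771.7 × 5.46807 × 10^-7 ≈ 0.0037 fathom.

0.0037 fathom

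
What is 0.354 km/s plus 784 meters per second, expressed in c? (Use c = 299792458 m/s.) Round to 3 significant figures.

3.80e-6 c

0.354 km/s = 1.18082e-6 c and 784 m/s = 2.61514e-6 c.
1.18082e-6 + 2.61514e-6 ≈ 3.80e-6 c.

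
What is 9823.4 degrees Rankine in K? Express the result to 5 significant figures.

°R = K × 9/5.
Applying the formula gives 5457.4 K.

5457.4 K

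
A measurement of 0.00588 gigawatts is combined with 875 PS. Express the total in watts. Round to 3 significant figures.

6.52e+6 watts

0.00588 GW = 5.88000e+6 W and 875 PS = 643561 W.
5.88000e+6 + 643561 ≈ 6.52e+6 W.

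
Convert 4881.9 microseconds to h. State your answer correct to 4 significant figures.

1.356 × 10^-6 h

1 μs = 2.77778 × 10^-10 h.
So 4881.9 × 2.77778 × 10^-10 ≈ 1.356 × 10^-6 h.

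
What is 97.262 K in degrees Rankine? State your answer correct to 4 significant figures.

175.1 °R

°R = K × 9/5.
Applying the formula gives 175.1 °R.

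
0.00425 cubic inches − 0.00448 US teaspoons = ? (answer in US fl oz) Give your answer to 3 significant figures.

0.00425 in³ = 0.00235498 US fl oz and 0.00448 US tsp = 0.000746667 US fl oz.
0.00235498 − 0.000746667 ≈ 0.00161 US fl oz.

0.00161 US fl oz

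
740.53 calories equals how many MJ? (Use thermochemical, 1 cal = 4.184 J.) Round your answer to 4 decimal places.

1 calorie = 4.18400 × 10^-6 megajoules.
Then 740.53 × 4.18400 × 10^-6 ≈ 0.0031 MJ.

0.0031 megajoules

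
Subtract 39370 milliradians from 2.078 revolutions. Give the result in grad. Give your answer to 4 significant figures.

-1675 gradians

2.078 rev = 831.200 grad and 39370 mrad = 2506.37 grad.
831.200 − 2506.37 ≈ -1675 grad.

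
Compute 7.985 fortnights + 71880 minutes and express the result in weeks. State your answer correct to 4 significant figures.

7.985 fortnight = 15.9700 wk and 71880 min = 7.13095 wk.
15.9700 + 7.13095 ≈ 23.10 wk.

23.10 weeks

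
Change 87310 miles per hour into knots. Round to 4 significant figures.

1 mile per hour = 0.868976 kn.
87310 × 0.868976 ≈ 75870 kn.

75870 knots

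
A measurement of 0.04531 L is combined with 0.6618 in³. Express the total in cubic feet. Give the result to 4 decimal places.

0.04531 L = 0.00160011 ft³ and 0.6618 in³ = 0.000382986 ft³.
0.00160011 + 0.000382986 ≈ 0.0020 ft³.

0.0020 ft³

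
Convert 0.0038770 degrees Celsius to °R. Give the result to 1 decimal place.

491.7 °R

°R = (°C + 273.15) × 9/5.
Applying the formula gives 491.7 °R.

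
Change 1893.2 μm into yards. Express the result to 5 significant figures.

1 μm = 1.09361e-6 yd.
1893.2 × 1.09361e-6 ≈ 0.0020704 yd.

0.0020704 yd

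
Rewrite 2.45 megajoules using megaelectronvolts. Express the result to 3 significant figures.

1 megajoule = 6.24151e+18 megaelectronvolts.
So 2.45 × 6.24151e+18 ≈ 1.53e+19 MeV.

1.53e+19 MeV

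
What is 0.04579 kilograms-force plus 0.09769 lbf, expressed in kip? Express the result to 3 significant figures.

0.04579 kgf = 0.000100950 kip and 0.09769 lbf = 9.76900e-5 kip.
0.000100950 + 9.76900e-5 ≈ 0.000199 kip.

0.000199 kips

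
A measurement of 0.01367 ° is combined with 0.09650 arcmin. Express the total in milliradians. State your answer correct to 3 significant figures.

0.267 milliradians

0.01367 ° = 0.238587 mrad and 0.09650 arcmin = 0.0280707 mrad.
0.238587 + 0.0280707 ≈ 0.267 mrad.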